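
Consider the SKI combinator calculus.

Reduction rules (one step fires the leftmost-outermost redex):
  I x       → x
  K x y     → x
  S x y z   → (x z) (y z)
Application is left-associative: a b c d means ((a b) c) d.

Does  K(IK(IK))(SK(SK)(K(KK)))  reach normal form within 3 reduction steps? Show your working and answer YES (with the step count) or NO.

  start: K(IK(IK))(SK(SK)(K(KK)))
  →1  IK(IK)
  →2  K(IK)
  →3  KK

Answer: YES — reaches normal form KK in 3 ≤ 3 steps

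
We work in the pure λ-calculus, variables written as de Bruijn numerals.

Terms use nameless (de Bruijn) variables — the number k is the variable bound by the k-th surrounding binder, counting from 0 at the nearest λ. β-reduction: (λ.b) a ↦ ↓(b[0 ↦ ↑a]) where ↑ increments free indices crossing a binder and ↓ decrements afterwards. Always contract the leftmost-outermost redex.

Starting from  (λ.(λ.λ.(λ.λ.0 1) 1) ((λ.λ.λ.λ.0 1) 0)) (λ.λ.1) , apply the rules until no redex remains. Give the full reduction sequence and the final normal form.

  start: (λ.(λ.λ.(λ.λ.0 1) 1) ((λ.λ.λ.λ.0 1) 0)) (λ.λ.1)
  →1  (λ.λ.(λ.λ.0 1) 1) ((λ.λ.λ.λ.0 1) (λ.λ.1))
  →2  λ.(λ.λ.0 1) ((λ.λ.λ.λ.0 1) (λ.λ.1))
  →3  λ.λ.0 ((λ.λ.λ.λ.0 1) (λ.λ.1))
  →4  λ.λ.0 (λ.λ.λ.0 1)

Answer: normal form = λ.λ.0 (λ.λ.λ.0 1)  (in 4 steps)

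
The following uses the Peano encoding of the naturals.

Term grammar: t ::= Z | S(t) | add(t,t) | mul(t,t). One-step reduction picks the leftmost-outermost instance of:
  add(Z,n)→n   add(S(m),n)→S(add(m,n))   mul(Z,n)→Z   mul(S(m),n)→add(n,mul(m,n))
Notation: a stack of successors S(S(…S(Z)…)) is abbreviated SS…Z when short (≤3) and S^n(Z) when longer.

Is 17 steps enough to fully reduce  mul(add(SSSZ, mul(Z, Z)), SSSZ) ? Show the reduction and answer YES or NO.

Answer: NO — after 17 steps the term is S(S(S(S(S(S(S(S(S(add(Z, mul(add(Z, mul(Z, Z)), SSSZ))))))))))), not yet normal

Derivation:
  start: mul(add(SSSZ, mul(Z, Z)), SSSZ)
  →1  mul(S(add(SSZ, mul(Z, Z))), SSSZ)
  →2  add(SSSZ, mul(add(SSZ, mul(Z, Z)), SSSZ))
  →3  S(add(SSZ, mul(add(SSZ, mul(Z, Z)), SSSZ)))
  →4  S(S(add(SZ, mul(add(SSZ, mul(Z, Z)), SSSZ))))
  →5  S(S(S(add(Z, mul(add(SSZ, mul(Z, Z)), SSSZ)))))
  →6  S(S(S(mul(add(SSZ, mul(Z, Z)), SSSZ))))
  →7  S(S(S(mul(S(add(SZ, mul(Z, Z))), SSSZ))))
  →8  S(S(S(add(SSSZ, mul(add(SZ, mul(Z, Z)), SSSZ)))))
  →9  S(S(S(S(add(SSZ, mul(add(SZ, mul(Z, Z)), SSSZ))))))
  →10  S(S(S(S(S(add(SZ, mul(add(SZ, mul(Z, Z)), SSSZ)))))))
  →11  S(S(S(S(S(S(add(Z, mul(add(SZ, mul(Z, Z)), SSSZ))))))))
  →12  S(S(S(S(S(S(mul(add(SZ, mul(Z, Z)), SSSZ)))))))
  →13  S(S(S(S(S(S(mul(S(add(Z, mul(Z, Z))), SSSZ)))))))
  →14  S(S(S(S(S(S(add(SSSZ, mul(add(Z, mul(Z, Z)), SSSZ))))))))
  →15  S(S(S(S(S(S(S(add(SSZ, mul(add(Z, mul(Z, Z)), SSSZ)))))))))
  →16  S(S(S(S(S(S(S(S(add(SZ, mul(add(Z, mul(Z, Z)), SSSZ))))))))))
  →17  S(S(S(S(S(S(S(S(S(add(Z, mul(add(Z, mul(Z, Z)), SSSZ)))))))))))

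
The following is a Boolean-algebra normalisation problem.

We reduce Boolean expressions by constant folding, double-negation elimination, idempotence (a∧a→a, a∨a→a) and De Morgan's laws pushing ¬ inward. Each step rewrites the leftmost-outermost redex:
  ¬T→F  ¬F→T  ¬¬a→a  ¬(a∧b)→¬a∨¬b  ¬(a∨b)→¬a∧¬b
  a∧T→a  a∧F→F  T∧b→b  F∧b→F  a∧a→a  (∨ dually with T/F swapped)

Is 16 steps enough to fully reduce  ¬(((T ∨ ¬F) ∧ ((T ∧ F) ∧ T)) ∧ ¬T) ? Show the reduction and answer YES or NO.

Answer: YES — reaches normal form T in 13 ≤ 16 steps

Working:
  start: ¬(((T ∨ ¬F) ∧ ((T ∧ F) ∧ T)) ∧ ¬T)
  step 1: ¬((T ∨ ¬F) ∧ ((T ∧ F) ∧ T)) ∨ ¬¬T
  step 2: (¬(T ∨ ¬F) ∨ ¬((T ∧ F) ∧ T)) ∨ ¬¬T
  step 3: ((¬T ∧ ¬¬F) ∨ ¬((T ∧ F) ∧ T)) ∨ ¬¬T
  step 4: ((F ∧ ¬¬F) ∨ ¬((T ∧ F) ∧ T)) ∨ ¬¬T
  step 5: (F ∨ ¬((T ∧ F) ∧ T)) ∨ ¬¬T
  step 6: ¬((T ∧ F) ∧ T) ∨ ¬¬T
  step 7: (¬(T ∧ F) ∨ ¬T) ∨ ¬¬T
  step 8: ((¬T ∨ ¬F) ∨ ¬T) ∨ ¬¬T
  step 9: ((F ∨ ¬F) ∨ ¬T) ∨ ¬¬T
  step 10: (¬F ∨ ¬T) ∨ ¬¬T
  step 11: (T ∨ ¬T) ∨ ¬¬T
  step 12: T ∨ ¬¬T
  step 13: T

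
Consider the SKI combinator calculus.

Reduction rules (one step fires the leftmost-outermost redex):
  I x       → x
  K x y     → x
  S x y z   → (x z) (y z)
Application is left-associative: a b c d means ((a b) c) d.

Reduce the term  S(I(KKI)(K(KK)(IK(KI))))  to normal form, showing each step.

  start: S(I(KKI)(K(KK)(IK(KI))))
  step 1: S(KKI(K(KK)(IK(KI))))
  step 2: S(K(K(KK)(IK(KI))))
  step 3: S(K(KK))

Answer: normal form = S(K(KK))  (in 3 steps)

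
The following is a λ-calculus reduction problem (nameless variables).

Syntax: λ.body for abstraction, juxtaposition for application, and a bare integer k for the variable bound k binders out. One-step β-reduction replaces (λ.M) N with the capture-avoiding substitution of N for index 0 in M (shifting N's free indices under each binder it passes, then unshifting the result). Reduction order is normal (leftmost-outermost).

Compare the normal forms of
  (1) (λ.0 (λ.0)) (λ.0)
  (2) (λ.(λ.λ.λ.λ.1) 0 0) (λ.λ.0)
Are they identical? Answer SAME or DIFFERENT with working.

Answer: DIFFERENT — A ⇓ λ.0, B ⇓ λ.λ.1

Reduction:
Term A:
  start: (λ.0 (λ.0)) (λ.0)
  →1  (λ.0) (λ.0)
  →2  λ.0

Term B:
  start: (λ.(λ.λ.λ.λ.1) 0 0) (λ.λ.0)
  →1  (λ.λ.λ.λ.1) (λ.λ.0) (λ.λ.0)
  →2  (λ.λ.λ.1) (λ.λ.0)
  →3  λ.λ.1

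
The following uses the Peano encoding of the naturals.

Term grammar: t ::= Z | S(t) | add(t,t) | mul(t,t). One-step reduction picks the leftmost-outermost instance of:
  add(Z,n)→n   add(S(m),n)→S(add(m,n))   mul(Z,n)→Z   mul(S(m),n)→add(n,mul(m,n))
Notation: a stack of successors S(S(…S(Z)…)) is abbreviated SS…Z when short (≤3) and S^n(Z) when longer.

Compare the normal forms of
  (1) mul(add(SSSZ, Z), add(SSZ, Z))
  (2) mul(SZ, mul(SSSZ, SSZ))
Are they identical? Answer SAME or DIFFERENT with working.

Term A:
  start: mul(add(SSSZ, Z), add(SSZ, Z))
  step 1: mul(S(add(SSZ, Z)), add(SSZ, Z))
  step 2: add(add(SSZ, Z), mul(add(SSZ, Z), add(SSZ, Z)))
  step 3: add(S(add(SZ, Z)), mul(add(SSZ, Z), add(SSZ, Z)))
  step 4: S(add(add(SZ, Z), mul(add(SSZ, Z), add(SSZ, Z))))
  step 5: S(add(S(add(Z, Z)), mul(add(SSZ, Z), add(SSZ, Z))))
  step 6: S(S(add(add(Z, Z), mul(add(SSZ, Z), add(SSZ, Z)))))
  step 7: S(S(add(Z, mul(add(SSZ, Z), add(SSZ, Z)))))
  step 8: S(S(mul(add(SSZ, Z), add(SSZ, Z))))
  step 9: S(S(mul(S(add(SZ, Z)), add(SSZ, Z))))
  step 10: S(S(add(add(SSZ, Z), mul(add(SZ, Z), add(SSZ, Z)))))
  step 11: S(S(add(S(add(SZ, Z)), mul(add(SZ, Z), add(SSZ, Z)))))
  step 12: S(S(S(add(add(SZ, Z), mul(add(SZ, Z), add(SSZ, Z))))))
  step 13: S(S(S(add(S(add(Z, Z)), mul(add(SZ, Z), add(SSZ, Z))))))
  step 14: S(S(S(S(add(add(Z, Z), mul(add(SZ, Z), add(SSZ, Z)))))))
  step 15: S(S(S(S(add(Z, mul(add(SZ, Z), add(SSZ, Z)))))))
  step 16: S(S(S(S(mul(add(SZ, Z), add(SSZ, Z))))))
  step 17: S(S(S(S(mul(S(add(Z, Z)), add(SSZ, Z))))))
  step 18: S(S(S(S(add(add(SSZ, Z), mul(add(Z, Z), add(SSZ, Z)))))))
  step 19: S(S(S(S(add(S(add(SZ, Z)), mul(add(Z, Z), add(SSZ, Z)))))))
  step 20: S(S(S(S(S(add(add(SZ, Z), mul(add(Z, Z), add(SSZ, Z))))))))
  step 21: S(S(S(S(S(add(S(add(Z, Z)), mul(add(Z, Z), add(SSZ, Z))))))))
  step 22: S(S(S(S(S(S(add(add(Z, Z), mul(add(Z, Z), add(SSZ, Z)))))))))
  step 23: S(S(S(S(S(S(add(Z, mul(add(Z, Z), add(SSZ, Z)))))))))
  step 24: S(S(S(S(S(S(mul(add(Z, Z), add(SSZ, Z))))))))
  step 25: S(S(S(S(S(S(mul(Z, add(SSZ, Z))))))))
  step 26: S^6(Z)

Term B:
  start: mul(SZ, mul(SSSZ, SSZ))
  step 1: add(mul(SSSZ, SSZ), mul(Z, mul(SSSZ, SSZ)))
  step 2: add(add(SSZ, mul(SSZ, SSZ)), mul(Z, mul(SSSZ, SSZ)))
  step 3: add(S(add(SZ, mul(SSZ, SSZ))), mul(Z, mul(SSSZ, SSZ)))
  step 4: S(add(add(SZ, mul(SSZ, SSZ)), mul(Z, mul(SSSZ, SSZ))))
  step 5: S(add(S(add(Z, mul(SSZ, SSZ))), mul(Z, mul(SSSZ, SSZ))))
  step 6: S(S(add(add(Z, mul(SSZ, SSZ)), mul(Z, mul(SSSZ, SSZ)))))
  step 7: S(S(add(mul(SSZ, SSZ), mul(Z, mul(SSSZ, SSZ)))))
  step 8: S(S(add(add(SSZ, mul(SZ, SSZ)), mul(Z, mul(SSSZ, SSZ)))))
  step 9: S(S(add(S(add(SZ, mul(SZ, SSZ))), mul(Z, mul(SSSZ, SSZ)))))
  step 10: S(S(S(add(add(SZ, mul(SZ, SSZ)), mul(Z, mul(SSSZ, SSZ))))))
  step 11: S(S(S(add(S(add(Z, mul(SZ, SSZ))), mul(Z, mul(SSSZ, SSZ))))))
  step 12: S(S(S(S(add(add(Z, mul(SZ, SSZ)), mul(Z, mul(SSSZ, SSZ)))))))
  step 13: S(S(S(S(add(mul(SZ, SSZ), mul(Z, mul(SSSZ, SSZ)))))))
  step 14: S(S(S(S(add(add(SSZ, mul(Z, SSZ)), mul(Z, mul(SSSZ, SSZ)))))))
  step 15: S(S(S(S(add(S(add(SZ, mul(Z, SSZ))), mul(Z, mul(SSSZ, SSZ)))))))
  step 16: S(S(S(S(S(add(add(SZ, mul(Z, SSZ)), mul(Z, mul(SSSZ, SSZ))))))))
  step 17: S(S(S(S(S(add(S(add(Z, mul(Z, SSZ))), mul(Z, mul(SSSZ, SSZ))))))))
  step 18: S(S(S(S(S(S(add(add(Z, mul(Z, SSZ)), mul(Z, mul(SSSZ, SSZ)))))))))
  step 19: S(S(S(S(S(S(add(mul(Z, SSZ), mul(Z, mul(SSSZ, SSZ)))))))))
  step 20: S(S(S(S(S(S(add(Z, mul(Z, mul(SSSZ, SSZ)))))))))
  step 21: S(S(S(S(S(S(mul(Z, mul(SSSZ, SSZ))))))))
  step 22: S^6(Z)

Answer: SAME — A ⇓ S^6(Z), B ⇓ S^6(Z)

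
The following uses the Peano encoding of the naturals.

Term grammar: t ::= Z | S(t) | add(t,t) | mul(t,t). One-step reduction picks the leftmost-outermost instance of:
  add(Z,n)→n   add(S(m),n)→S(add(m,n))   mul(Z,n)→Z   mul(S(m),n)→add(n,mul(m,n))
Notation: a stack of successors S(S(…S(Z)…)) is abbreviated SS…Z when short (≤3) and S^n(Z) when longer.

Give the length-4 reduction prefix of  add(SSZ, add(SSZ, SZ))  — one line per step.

Answer: after 4 steps: S(S(S(add(SZ, SZ))))

Derivation:
  start: add(SSZ, add(SSZ, SZ))
  step 1: S(add(SZ, add(SSZ, SZ)))
  step 2: S(S(add(Z, add(SSZ, SZ))))
  step 3: S(S(add(SSZ, SZ)))
  step 4: S(S(S(add(SZ, SZ))))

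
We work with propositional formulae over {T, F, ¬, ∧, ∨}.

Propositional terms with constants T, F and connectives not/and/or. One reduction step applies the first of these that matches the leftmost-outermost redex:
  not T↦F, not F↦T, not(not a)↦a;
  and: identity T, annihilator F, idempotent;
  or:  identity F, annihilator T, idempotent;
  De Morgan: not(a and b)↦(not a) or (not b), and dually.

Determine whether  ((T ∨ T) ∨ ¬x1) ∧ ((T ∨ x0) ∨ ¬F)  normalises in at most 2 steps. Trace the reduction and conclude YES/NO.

Answer: NO — after 2 steps the term is T ∧ ((T ∨ x0) ∨ ¬F), not yet normal

Reduction:
  start: ((T ∨ T) ∨ ¬x1) ∧ ((T ∨ x0) ∨ ¬F)
  [1] (T ∨ ¬x1) ∧ ((T ∨ x0) ∨ ¬F)
  [2] T ∧ ((T ∨ x0) ∨ ¬F)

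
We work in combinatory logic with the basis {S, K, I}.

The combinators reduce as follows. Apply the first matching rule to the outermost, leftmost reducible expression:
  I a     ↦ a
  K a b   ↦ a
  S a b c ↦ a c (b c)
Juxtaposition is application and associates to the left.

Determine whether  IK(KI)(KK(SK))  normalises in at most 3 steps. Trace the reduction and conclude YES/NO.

Answer: YES — reaches normal form KI in 2 ≤ 3 steps

Derivation:
  start: IK(KI)(KK(SK))
  [1] K(KI)(KK(SK))
  [2] KI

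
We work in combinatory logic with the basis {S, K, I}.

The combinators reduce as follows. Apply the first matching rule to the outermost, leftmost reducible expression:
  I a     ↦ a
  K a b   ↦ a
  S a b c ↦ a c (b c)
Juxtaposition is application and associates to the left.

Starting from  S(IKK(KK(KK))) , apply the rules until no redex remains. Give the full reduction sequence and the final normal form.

  start: S(IKK(KK(KK)))
  step 1: S(KK(KK(KK)))
  step 2: SK

Answer: normal form = SK  (in 2 steps)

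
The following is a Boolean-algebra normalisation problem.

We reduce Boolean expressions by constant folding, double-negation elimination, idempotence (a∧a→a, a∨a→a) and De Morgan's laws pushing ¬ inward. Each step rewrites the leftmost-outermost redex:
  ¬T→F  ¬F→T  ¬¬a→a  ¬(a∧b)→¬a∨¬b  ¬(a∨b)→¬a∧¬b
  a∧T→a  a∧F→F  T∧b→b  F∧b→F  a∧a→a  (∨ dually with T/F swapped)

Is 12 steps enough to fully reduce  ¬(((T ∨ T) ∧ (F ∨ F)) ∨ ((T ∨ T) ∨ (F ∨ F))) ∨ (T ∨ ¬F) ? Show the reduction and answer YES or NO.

  start: ¬(((T ∨ T) ∧ (F ∨ F)) ∨ ((T ∨ T) ∨ (F ∨ F))) ∨ (T ∨ ¬F)
  →1  (¬((T ∨ T) ∧ (F ∨ F)) ∧ ¬((T ∨ T) ∨ (F ∨ F))) ∨ (T ∨ ¬F)
  →2  ((¬(T ∨ T) ∨ ¬(F ∨ F)) ∧ ¬((T ∨ T) ∨ (F ∨ F))) ∨ (T ∨ ¬F)
  →3  (((¬T ∧ ¬T) ∨ ¬(F ∨ F)) ∧ ¬((T ∨ T) ∨ (F ∨ F))) ∨ (T ∨ ¬F)
  →4  ((¬T ∨ ¬(F ∨ F)) ∧ ¬((T ∨ T) ∨ (F ∨ F))) ∨ (T ∨ ¬F)
  →5  ((F ∨ ¬(F ∨ F)) ∧ ¬((T ∨ T) ∨ (F ∨ F))) ∨ (T ∨ ¬F)
  →6  (¬(F ∨ F) ∧ ¬((T ∨ T) ∨ (F ∨ F))) ∨ (T ∨ ¬F)
  →7  ((¬F ∧ ¬F) ∧ ¬((T ∨ T) ∨ (F ∨ F))) ∨ (T ∨ ¬F)
  →8  (¬F ∧ ¬((T ∨ T) ∨ (F ∨ F))) ∨ (T ∨ ¬F)
  →9  (T ∧ ¬((T ∨ T) ∨ (F ∨ F))) ∨ (T ∨ ¬F)
  →10  ¬((T ∨ T) ∨ (F ∨ F)) ∨ (T ∨ ¬F)
  →11  (¬(T ∨ T) ∧ ¬(F ∨ F)) ∨ (T ∨ ¬F)
  →12  ((¬T ∧ ¬T) ∧ ¬(F ∨ F)) ∨ (T ∨ ¬F)

Answer: NO — after 12 steps the term is ((¬T ∧ ¬T) ∧ ¬(F ∨ F)) ∨ (T ∨ ¬F), not yet normal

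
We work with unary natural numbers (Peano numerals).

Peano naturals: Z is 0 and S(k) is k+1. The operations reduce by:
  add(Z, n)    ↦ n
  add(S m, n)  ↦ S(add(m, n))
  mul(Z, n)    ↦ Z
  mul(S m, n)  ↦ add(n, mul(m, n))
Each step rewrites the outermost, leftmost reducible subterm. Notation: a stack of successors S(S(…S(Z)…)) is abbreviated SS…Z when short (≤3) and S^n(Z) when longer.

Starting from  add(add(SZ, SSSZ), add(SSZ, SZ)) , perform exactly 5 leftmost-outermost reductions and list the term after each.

  start: add(add(SZ, SSSZ), add(SSZ, SZ))
  →1  add(S(add(Z, SSSZ)), add(SSZ, SZ))
  →2  S(add(add(Z, SSSZ), add(SSZ, SZ)))
  →3  S(add(SSSZ, add(SSZ, SZ)))
  →4  S(S(add(SSZ, add(SSZ, SZ))))
  →5  S(S(S(add(SZ, add(SSZ, SZ)))))

Answer: after 5 steps: S(S(S(add(SZ, add(SSZ, SZ)))))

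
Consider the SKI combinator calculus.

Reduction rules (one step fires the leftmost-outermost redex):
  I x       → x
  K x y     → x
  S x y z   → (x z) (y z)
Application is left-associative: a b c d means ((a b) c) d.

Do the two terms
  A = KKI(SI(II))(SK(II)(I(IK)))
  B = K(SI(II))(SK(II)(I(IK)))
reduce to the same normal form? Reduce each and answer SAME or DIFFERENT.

Answer: SAME — A ⇓ SII, B ⇓ SII

Derivation:
Term A:
  start: KKI(SI(II))(SK(II)(I(IK)))
  [1] K(SI(II))(SK(II)(I(IK)))
  [2] SI(II)
  [3] SII

Term B:
  start: K(SI(II))(SK(II)(I(IK)))
  [1] SI(II)
  [2] SII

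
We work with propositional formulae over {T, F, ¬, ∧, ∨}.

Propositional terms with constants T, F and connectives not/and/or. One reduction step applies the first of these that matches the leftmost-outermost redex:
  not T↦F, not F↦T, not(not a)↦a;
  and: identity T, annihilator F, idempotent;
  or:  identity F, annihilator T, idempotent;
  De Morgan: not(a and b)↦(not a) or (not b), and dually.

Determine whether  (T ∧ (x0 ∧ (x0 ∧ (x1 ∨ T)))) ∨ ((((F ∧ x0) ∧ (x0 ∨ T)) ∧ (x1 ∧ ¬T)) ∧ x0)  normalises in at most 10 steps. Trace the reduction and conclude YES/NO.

Answer: YES — reaches normal form x0 in 9 ≤ 10 steps

Reduction:
  start: (T ∧ (x0 ∧ (x0 ∧ (x1 ∨ T)))) ∨ ((((F ∧ x0) ∧ (x0 ∨ T)) ∧ (x1 ∧ ¬T)) ∧ x0)
  [1] (x0 ∧ (x0 ∧ (x1 ∨ T))) ∨ ((((F ∧ x0) ∧ (x0 ∨ T)) ∧ (x1 ∧ ¬T)) ∧ x0)
  [2] (x0 ∧ (x0 ∧ T)) ∨ ((((F ∧ x0) ∧ (x0 ∨ T)) ∧ (x1 ∧ ¬T)) ∧ x0)
  [3] (x0 ∧ x0) ∨ ((((F ∧ x0) ∧ (x0 ∨ T)) ∧ (x1 ∧ ¬T)) ∧ x0)
  [4] x0 ∨ ((((F ∧ x0) ∧ (x0 ∨ T)) ∧ (x1 ∧ ¬T)) ∧ x0)
  [5] x0 ∨ (((F ∧ (x0 ∨ T)) ∧ (x1 ∧ ¬T)) ∧ x0)
  [6] x0 ∨ ((F ∧ (x1 ∧ ¬T)) ∧ x0)
  [7] x0 ∨ (F ∧ x0)
  [8] x0 ∨ F
  [9] x0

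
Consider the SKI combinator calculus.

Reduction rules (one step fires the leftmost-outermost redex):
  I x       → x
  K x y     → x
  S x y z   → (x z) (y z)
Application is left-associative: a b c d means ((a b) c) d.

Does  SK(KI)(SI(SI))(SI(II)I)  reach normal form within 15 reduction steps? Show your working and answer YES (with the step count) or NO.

Answer: YES — reaches normal form SII in 15 ≤ 15 steps

Working:
  start: SK(KI)(SI(SI))(SI(II)I)
  [1] K(SI(SI))(KI(SI(SI)))(SI(II)I)
  [2] SI(SI)(SI(II)I)
  [3] I(SI(II)I)(SI(SI(II)I))
  [4] SI(II)I(SI(SI(II)I))
  [5] II(III)(SI(SI(II)I))
  [6] I(III)(SI(SI(II)I))
  [7] III(SI(SI(II)I))
  [8] II(SI(SI(II)I))
  [9] I(SI(SI(II)I))
  [10] SI(SI(II)I)
  [11] SI(II(III))
  [12] SI(I(III))
  [13] SI(III)
  [14] SI(II)
  [15] SII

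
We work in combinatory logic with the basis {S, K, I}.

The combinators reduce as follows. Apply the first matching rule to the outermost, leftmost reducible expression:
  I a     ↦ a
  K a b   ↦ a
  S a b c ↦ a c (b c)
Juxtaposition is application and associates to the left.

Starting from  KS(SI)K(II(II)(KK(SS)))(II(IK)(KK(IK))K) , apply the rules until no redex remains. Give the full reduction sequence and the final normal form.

Answer: normal form = K  (in 8 steps)

Derivation:
  start: KS(SI)K(II(II)(KK(SS)))(II(IK)(KK(IK))K)
  →1  SK(II(II)(KK(SS)))(II(IK)(KK(IK))K)
  →2  K(II(IK)(KK(IK))K)(II(II)(KK(SS))(II(IK)(KK(IK))K))
  →3  II(IK)(KK(IK))K
  →4  I(IK)(KK(IK))K
  →5  IK(KK(IK))K
  →6  K(KK(IK))K
  →7  KK(IK)
  →8  K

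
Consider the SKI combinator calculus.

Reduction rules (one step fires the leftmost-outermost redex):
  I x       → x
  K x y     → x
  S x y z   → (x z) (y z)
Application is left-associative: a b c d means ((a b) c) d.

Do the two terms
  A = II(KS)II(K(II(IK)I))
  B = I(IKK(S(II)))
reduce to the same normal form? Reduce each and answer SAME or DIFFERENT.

Answer: DIFFERENT — A ⇓ SI(K(KI)), B ⇓ K

Derivation:
Term A:
  start: II(KS)II(K(II(IK)I))
  →1  I(KS)II(K(II(IK)I))
  →2  KSII(K(II(IK)I))
  →3  SI(K(II(IK)I))
  →4  SI(K(I(IK)I))
  →5  SI(K(IKI))
  →6  SI(K(KI))

Term B:
  start: I(IKK(S(II)))
  →1  IKK(S(II))
  →2  KK(S(II))
  →3  K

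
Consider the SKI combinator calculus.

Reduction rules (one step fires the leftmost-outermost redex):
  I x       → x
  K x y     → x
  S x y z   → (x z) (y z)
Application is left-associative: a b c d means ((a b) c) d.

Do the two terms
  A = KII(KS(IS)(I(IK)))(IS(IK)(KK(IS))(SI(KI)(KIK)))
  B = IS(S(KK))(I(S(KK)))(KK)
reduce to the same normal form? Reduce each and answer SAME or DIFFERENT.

Answer: DIFFERENT — A ⇓ SKI, B ⇓ KK

Working:
Term A:
  start: KII(KS(IS)(I(IK)))(IS(IK)(KK(IS))(SI(KI)(KIK)))
  →1  I(KS(IS)(I(IK)))(IS(IK)(KK(IS))(SI(KI)(KIK)))
  →2  KS(IS)(I(IK))(IS(IK)(KK(IS))(SI(KI)(KIK)))
  →3  S(I(IK))(IS(IK)(KK(IS))(SI(KI)(KIK)))
  →4  S(IK)(IS(IK)(KK(IS))(SI(KI)(KIK)))
  →5  SK(IS(IK)(KK(IS))(SI(KI)(KIK)))
  →6  SK(S(IK)(KK(IS))(SI(KI)(KIK)))
  →7  SK(IK(SI(KI)(KIK))(KK(IS)(SI(KI)(KIK))))
  →8  SK(K(SI(KI)(KIK))(KK(IS)(SI(KI)(KIK))))
  →9  SK(SI(KI)(KIK))
  →10  SK(I(KIK)(KI(KIK)))
  →11  SK(KIK(KI(KIK)))
  →12  SK(I(KI(KIK)))
  →13  SK(KI(KIK))
  →14  SKI

Term B:
  start: IS(S(KK))(I(S(KK)))(KK)
  →1  S(S(KK))(I(S(KK)))(KK)
  →2  S(KK)(KK)(I(S(KK))(KK))
  →3  KK(I(S(KK))(KK))(KK(I(S(KK))(KK)))
  →4  K(KK(I(S(KK))(KK)))
  →5  KK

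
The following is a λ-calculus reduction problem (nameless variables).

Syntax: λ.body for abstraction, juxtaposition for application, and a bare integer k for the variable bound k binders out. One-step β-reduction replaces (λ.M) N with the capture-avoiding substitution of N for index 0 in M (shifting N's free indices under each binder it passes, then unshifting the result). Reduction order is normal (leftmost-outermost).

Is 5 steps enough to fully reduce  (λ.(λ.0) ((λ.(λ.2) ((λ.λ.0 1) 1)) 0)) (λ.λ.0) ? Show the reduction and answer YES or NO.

  start: (λ.(λ.0) ((λ.(λ.2) ((λ.λ.0 1) 1)) 0)) (λ.λ.0)
  [1] (λ.0) ((λ.(λ.λ.λ.0) ((λ.λ.0 1) (λ.λ.0))) (λ.λ.0))
  [2] (λ.(λ.λ.λ.0) ((λ.λ.0 1) (λ.λ.0))) (λ.λ.0)
  [3] (λ.λ.λ.0) ((λ.λ.0 1) (λ.λ.0))
  [4] λ.λ.0

Answer: YES — reaches normal form λ.λ.0 in 4 ≤ 5 steps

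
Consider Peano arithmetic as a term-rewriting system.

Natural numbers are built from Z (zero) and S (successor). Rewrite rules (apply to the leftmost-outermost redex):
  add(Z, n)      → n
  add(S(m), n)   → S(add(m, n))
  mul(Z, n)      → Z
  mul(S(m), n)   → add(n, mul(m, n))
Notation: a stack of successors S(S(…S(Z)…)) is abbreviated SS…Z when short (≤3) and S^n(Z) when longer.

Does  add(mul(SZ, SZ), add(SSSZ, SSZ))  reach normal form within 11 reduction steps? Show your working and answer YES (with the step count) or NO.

  start: add(mul(SZ, SZ), add(SSSZ, SSZ))
  step 1: add(add(SZ, mul(Z, SZ)), add(SSSZ, SSZ))
  step 2: add(S(add(Z, mul(Z, SZ))), add(SSSZ, SSZ))
  step 3: S(add(add(Z, mul(Z, SZ)), add(SSSZ, SSZ)))
  step 4: S(add(mul(Z, SZ), add(SSSZ, SSZ)))
  step 5: S(add(Z, add(SSSZ, SSZ)))
  step 6: S(add(SSSZ, SSZ))
  step 7: S(S(add(SSZ, SSZ)))
  step 8: S(S(S(add(SZ, SSZ))))
  step 9: S(S(S(S(add(Z, SSZ)))))
  step 10: S^6(Z)

Answer: YES — reaches normal form S^6(Z) in 10 ≤ 11 steps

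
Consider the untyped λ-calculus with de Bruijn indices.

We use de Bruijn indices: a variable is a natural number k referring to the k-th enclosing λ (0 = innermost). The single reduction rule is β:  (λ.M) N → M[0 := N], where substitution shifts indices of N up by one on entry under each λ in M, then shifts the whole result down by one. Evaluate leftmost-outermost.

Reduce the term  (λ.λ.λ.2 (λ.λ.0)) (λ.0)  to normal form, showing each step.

  start: (λ.λ.λ.2 (λ.λ.0)) (λ.0)
  step 1: λ.λ.(λ.0) (λ.λ.0)
  step 2: λ.λ.λ.λ.0

Answer: normal form = λ.λ.λ.λ.0  (in 2 steps)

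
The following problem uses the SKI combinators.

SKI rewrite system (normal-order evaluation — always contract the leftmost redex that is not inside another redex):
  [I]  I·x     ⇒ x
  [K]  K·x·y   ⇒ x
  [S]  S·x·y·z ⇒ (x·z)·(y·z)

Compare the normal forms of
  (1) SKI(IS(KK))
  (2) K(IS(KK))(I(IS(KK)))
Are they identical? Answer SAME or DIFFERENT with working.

Answer: SAME — A ⇓ S(KK), B ⇓ S(KK)

Reduction:
Term A:
  start: SKI(IS(KK))
  [1] K(IS(KK))(I(IS(KK)))
  [2] IS(KK)
  [3] S(KK)

Term B:
  start: K(IS(KK))(I(IS(KK)))
  [1] IS(KK)
  [2] S(KK)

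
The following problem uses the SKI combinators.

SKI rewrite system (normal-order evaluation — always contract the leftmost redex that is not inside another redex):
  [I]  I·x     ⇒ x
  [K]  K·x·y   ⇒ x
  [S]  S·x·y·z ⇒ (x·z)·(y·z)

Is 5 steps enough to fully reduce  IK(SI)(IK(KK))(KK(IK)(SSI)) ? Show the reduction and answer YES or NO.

  start: IK(SI)(IK(KK))(KK(IK)(SSI))
  [1] K(SI)(IK(KK))(KK(IK)(SSI))
  [2] SI(KK(IK)(SSI))
  [3] SI(K(SSI))

Answer: YES — reaches normal form SI(K(SSI)) in 3 ≤ 5 steps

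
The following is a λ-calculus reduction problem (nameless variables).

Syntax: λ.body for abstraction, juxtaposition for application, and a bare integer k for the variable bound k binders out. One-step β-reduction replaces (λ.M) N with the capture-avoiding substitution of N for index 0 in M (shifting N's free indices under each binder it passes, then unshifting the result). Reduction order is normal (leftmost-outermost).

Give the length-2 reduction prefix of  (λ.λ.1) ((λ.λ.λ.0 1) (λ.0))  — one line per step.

  start: (λ.λ.1) ((λ.λ.λ.0 1) (λ.0))
  →1  λ.(λ.λ.λ.0 1) (λ.0)
  →2  λ.λ.λ.0 1

Answer: after 2 steps: λ.λ.λ.0 1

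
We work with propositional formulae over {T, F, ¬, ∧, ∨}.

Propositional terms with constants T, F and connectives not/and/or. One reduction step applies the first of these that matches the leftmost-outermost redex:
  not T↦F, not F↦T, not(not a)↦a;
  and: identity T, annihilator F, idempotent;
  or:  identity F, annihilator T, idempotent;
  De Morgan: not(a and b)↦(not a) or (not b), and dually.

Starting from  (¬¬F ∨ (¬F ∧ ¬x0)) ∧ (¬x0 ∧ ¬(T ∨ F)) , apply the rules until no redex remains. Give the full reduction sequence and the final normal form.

  start: (¬¬F ∨ (¬F ∧ ¬x0)) ∧ (¬x0 ∧ ¬(T ∨ F))
  →1  (F ∨ (¬F ∧ ¬x0)) ∧ (¬x0 ∧ ¬(T ∨ F))
  →2  (¬F ∧ ¬x0) ∧ (¬x0 ∧ ¬(T ∨ F))
  →3  (T ∧ ¬x0) ∧ (¬x0 ∧ ¬(T ∨ F))
  →4  ¬x0 ∧ (¬x0 ∧ ¬(T ∨ F))
  →5  ¬x0 ∧ (¬x0 ∧ (¬T ∧ ¬F))
  →6  ¬x0 ∧ (¬x0 ∧ (F ∧ ¬F))
  →7  ¬x0 ∧ (¬x0 ∧ F)
  →8  ¬x0 ∧ F
  →9  F

Answer: normal form = F  (in 9 steps)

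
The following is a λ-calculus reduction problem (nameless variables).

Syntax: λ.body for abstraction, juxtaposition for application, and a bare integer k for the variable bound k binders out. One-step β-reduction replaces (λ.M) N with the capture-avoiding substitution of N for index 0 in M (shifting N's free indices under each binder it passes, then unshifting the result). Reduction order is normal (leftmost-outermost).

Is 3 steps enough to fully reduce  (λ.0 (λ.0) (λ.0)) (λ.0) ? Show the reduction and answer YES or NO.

  start: (λ.0 (λ.0) (λ.0)) (λ.0)
  →1  (λ.0) (λ.0) (λ.0)
  →2  (λ.0) (λ.0)
  →3  λ.0

Answer: YES — reaches normal form λ.0 in 3 ≤ 3 steps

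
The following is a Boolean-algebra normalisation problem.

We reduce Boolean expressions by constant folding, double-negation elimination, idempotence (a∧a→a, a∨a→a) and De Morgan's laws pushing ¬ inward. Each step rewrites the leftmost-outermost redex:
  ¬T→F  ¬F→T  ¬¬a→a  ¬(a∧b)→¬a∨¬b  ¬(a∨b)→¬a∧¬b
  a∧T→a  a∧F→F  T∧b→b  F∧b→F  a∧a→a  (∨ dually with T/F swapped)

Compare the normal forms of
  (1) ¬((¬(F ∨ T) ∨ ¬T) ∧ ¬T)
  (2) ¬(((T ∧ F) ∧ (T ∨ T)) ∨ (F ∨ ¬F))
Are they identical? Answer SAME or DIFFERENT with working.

Term A:
  start: ¬((¬(F ∨ T) ∨ ¬T) ∧ ¬T)
  →1  ¬(¬(F ∨ T) ∨ ¬T) ∨ ¬¬T
  →2  (¬¬(F ∨ T) ∧ ¬¬T) ∨ ¬¬T
  →3  ((F ∨ T) ∧ ¬¬T) ∨ ¬¬T
  →4  (T ∧ ¬¬T) ∨ ¬¬T
  →5  ¬¬T ∨ ¬¬T
  →6  ¬¬T
  →7  T

Term B:
  start: ¬(((T ∧ F) ∧ (T ∨ T)) ∨ (F ∨ ¬F))
  →1  ¬((T ∧ F) ∧ (T ∨ T)) ∧ ¬(F ∨ ¬F)
  →2  (¬(T ∧ F) ∨ ¬(T ∨ T)) ∧ ¬(F ∨ ¬F)
  →3  ((¬T ∨ ¬F) ∨ ¬(T ∨ T)) ∧ ¬(F ∨ ¬F)
  →4  ((F ∨ ¬F) ∨ ¬(T ∨ T)) ∧ ¬(F ∨ ¬F)
  →5  (¬F ∨ ¬(T ∨ T)) ∧ ¬(F ∨ ¬F)
  →6  (T ∨ ¬(T ∨ T)) ∧ ¬(F ∨ ¬F)
  →7  T ∧ ¬(F ∨ ¬F)
  →8  ¬(F ∨ ¬F)
  →9  ¬F ∧ ¬¬F
  →10  T ∧ ¬¬F
  →11  ¬¬F
  →12  F

Answer: DIFFERENT — A ⇓ T, B ⇓ F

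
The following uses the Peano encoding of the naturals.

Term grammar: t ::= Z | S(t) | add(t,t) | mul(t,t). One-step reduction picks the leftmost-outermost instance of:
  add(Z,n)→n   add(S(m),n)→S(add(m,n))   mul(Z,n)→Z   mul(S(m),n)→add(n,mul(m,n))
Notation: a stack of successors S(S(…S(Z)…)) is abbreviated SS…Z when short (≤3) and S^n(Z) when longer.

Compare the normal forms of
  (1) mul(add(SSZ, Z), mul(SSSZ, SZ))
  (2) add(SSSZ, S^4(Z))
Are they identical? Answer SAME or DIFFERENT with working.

Term A:
  start: mul(add(SSZ, Z), mul(SSSZ, SZ))
  [1] mul(S(add(SZ, Z)), mul(SSSZ, SZ))
  [2] add(mul(SSSZ, SZ), mul(add(SZ, Z), mul(SSSZ, SZ)))
  [3] add(add(SZ, mul(SSZ, SZ)), mul(add(SZ, Z), mul(SSSZ, SZ)))
  [4] add(S(add(Z, mul(SSZ, SZ))), mul(add(SZ, Z), mul(SSSZ, SZ)))
  [5] S(add(add(Z, mul(SSZ, SZ)), mul(add(SZ, Z), mul(SSSZ, SZ))))
  [6] S(add(mul(SSZ, SZ), mul(add(SZ, Z), mul(SSSZ, SZ))))
  [7] S(add(add(SZ, mul(SZ, SZ)), mul(add(SZ, Z), mul(SSSZ, SZ))))
  [8] S(add(S(add(Z, mul(SZ, SZ))), mul(add(SZ, Z), mul(SSSZ, SZ))))
  [9] S(S(add(add(Z, mul(SZ, SZ)), mul(add(SZ, Z), mul(SSSZ, SZ)))))
  [10] S(S(add(mul(SZ, SZ), mul(add(SZ, Z), mul(SSSZ, SZ)))))
  [11] S(S(add(add(SZ, mul(Z, SZ)), mul(add(SZ, Z), mul(SSSZ, SZ)))))
  [12] S(S(add(S(add(Z, mul(Z, SZ))), mul(add(SZ, Z), mul(SSSZ, SZ)))))
  [13] S(S(S(add(add(Z, mul(Z, SZ)), mul(add(SZ, Z), mul(SSSZ, SZ))))))
  [14] S(S(S(add(mul(Z, SZ), mul(add(SZ, Z), mul(SSSZ, SZ))))))
  [15] S(S(S(add(Z, mul(add(SZ, Z), mul(SSSZ, SZ))))))
  [16] S(S(S(mul(add(SZ, Z), mul(SSSZ, SZ)))))
  [17] S(S(S(mul(S(add(Z, Z)), mul(SSSZ, SZ)))))
  [18] S(S(S(add(mul(SSSZ, SZ), mul(add(Z, Z), mul(SSSZ, SZ))))))
  [19] S(S(S(add(add(SZ, mul(SSZ, SZ)), mul(add(Z, Z), mul(SSSZ, SZ))))))
  [20] S(S(S(add(S(add(Z, mul(SSZ, SZ))), mul(add(Z, Z), mul(SSSZ, SZ))))))
  [21] S(S(S(S(add(add(Z, mul(SSZ, SZ)), mul(add(Z, Z), mul(SSSZ, SZ)))))))
  [22] S(S(S(S(add(mul(SSZ, SZ), mul(add(Z, Z), mul(SSSZ, SZ)))))))
  [23] S(S(S(S(add(add(SZ, mul(SZ, SZ)), mul(add(Z, Z), mul(SSSZ, SZ)))))))
  [24] S(S(S(S(add(S(add(Z, mul(SZ, SZ))), mul(add(Z, Z), mul(SSSZ, SZ)))))))
  [25] S(S(S(S(S(add(add(Z, mul(SZ, SZ)), mul(add(Z, Z), mul(SSSZ, SZ))))))))
  [26] S(S(S(S(S(add(mul(SZ, SZ), mul(add(Z, Z), mul(SSSZ, SZ))))))))
  [27] S(S(S(S(S(add(add(SZ, mul(Z, SZ)), mul(add(Z, Z), mul(SSSZ, SZ))))))))
  [28] S(S(S(S(S(add(S(add(Z, mul(Z, SZ))), mul(add(Z, Z), mul(SSSZ, SZ))))))))
  [29] S(S(S(S(S(S(add(add(Z, mul(Z, SZ)), mul(add(Z, Z), mul(SSSZ, SZ)))))))))
  [30] S(S(S(S(S(S(add(mul(Z, SZ), mul(add(Z, Z), mul(SSSZ, SZ)))))))))
  [31] S(S(S(S(S(S(add(Z, mul(add(Z, Z), mul(SSSZ, SZ)))))))))
  [32] S(S(S(S(S(S(mul(add(Z, Z), mul(SSSZ, SZ))))))))
  [33] S(S(S(S(S(S(mul(Z, mul(SSSZ, SZ))))))))
  [34] S^6(Z)

Term B:
  start: add(SSSZ, S^4(Z))
  [1] S(add(SSZ, S^4(Z)))
  [2] S(S(add(SZ, S^4(Z))))
  [3] S(S(S(add(Z, S^4(Z)))))
  [4] S^7(Z)

Answer: DIFFERENT — A ⇓ S^6(Z), B ⇓ S^7(Z)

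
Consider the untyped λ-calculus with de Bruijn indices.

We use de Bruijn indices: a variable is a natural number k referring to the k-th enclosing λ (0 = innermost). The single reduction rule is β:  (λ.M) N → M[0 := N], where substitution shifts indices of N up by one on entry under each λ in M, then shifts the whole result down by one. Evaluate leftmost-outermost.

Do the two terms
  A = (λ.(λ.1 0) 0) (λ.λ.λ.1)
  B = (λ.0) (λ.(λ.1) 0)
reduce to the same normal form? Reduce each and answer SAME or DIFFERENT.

Term A:
  start: (λ.(λ.1 0) 0) (λ.λ.λ.1)
  →1  (λ.(λ.λ.λ.1) 0) (λ.λ.λ.1)
  →2  (λ.λ.λ.1) (λ.λ.λ.1)
  →3  λ.λ.1

Term B:
  start: (λ.0) (λ.(λ.1) 0)
  →1  λ.(λ.1) 0
  →2  λ.0

Answer: DIFFERENT — A ⇓ λ.λ.1, B ⇓ λ.0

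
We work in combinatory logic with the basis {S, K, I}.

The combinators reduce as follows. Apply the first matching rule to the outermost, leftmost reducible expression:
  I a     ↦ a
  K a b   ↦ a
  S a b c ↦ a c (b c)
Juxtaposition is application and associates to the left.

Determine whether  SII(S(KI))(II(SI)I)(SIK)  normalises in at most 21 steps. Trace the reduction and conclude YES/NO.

  start: SII(S(KI))(II(SI)I)(SIK)
  [1] I(S(KI))(I(S(KI)))(II(SI)I)(SIK)
  [2] S(KI)(I(S(KI)))(II(SI)I)(SIK)
  [3] KI(II(SI)I)(I(S(KI))(II(SI)I))(SIK)
  [4] I(I(S(KI))(II(SI)I))(SIK)
  [5] I(S(KI))(II(SI)I)(SIK)
  [6] S(KI)(II(SI)I)(SIK)
  [7] KI(SIK)(II(SI)I(SIK))
  [8] I(II(SI)I(SIK))
  [9] II(SI)I(SIK)
  [10] I(SI)I(SIK)
  [11] SII(SIK)
  [12] I(SIK)(I(SIK))
  [13] SIK(I(SIK))
  [14] I(I(SIK))(K(I(SIK)))
  [15] I(SIK)(K(I(SIK)))
  [16] SIK(K(I(SIK)))
  [17] I(K(I(SIK)))(K(K(I(SIK))))
  [18] K(I(SIK))(K(K(I(SIK))))
  [19] I(SIK)
  [20] SIK

Answer: YES — reaches normal form SIK in 20 ≤ 21 steps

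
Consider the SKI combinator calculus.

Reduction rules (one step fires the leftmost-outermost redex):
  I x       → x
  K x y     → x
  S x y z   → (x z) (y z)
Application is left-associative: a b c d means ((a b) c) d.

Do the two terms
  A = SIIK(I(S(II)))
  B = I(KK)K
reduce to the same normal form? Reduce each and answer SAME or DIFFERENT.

Term A:
  start: SIIK(I(S(II)))
  [1] IK(IK)(I(S(II)))
  [2] K(IK)(I(S(II)))
  [3] IK
  [4] K

Term B:
  start: I(KK)K
  [1] KKK
  [2] K

Answer: SAME — A ⇓ K, B ⇓ K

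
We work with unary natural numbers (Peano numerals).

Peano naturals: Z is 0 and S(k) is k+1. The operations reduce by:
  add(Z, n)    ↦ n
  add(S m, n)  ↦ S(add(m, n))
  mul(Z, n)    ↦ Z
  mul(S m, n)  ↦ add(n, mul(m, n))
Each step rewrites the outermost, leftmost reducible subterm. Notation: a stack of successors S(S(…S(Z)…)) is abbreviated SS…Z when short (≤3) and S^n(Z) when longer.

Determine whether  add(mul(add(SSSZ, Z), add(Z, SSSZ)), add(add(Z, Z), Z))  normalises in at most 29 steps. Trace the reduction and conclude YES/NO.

Answer: NO — after 29 steps the term is S(S(S(S(S(S(S(S(S(add(add(Z, mul(add(Z, Z), add(Z, SSSZ))), add(add(Z, Z), Z))))))))))), not yet normal

Derivation:
  start: add(mul(add(SSSZ, Z), add(Z, SSSZ)), add(add(Z, Z), Z))
  [1] add(mul(S(add(SSZ, Z)), add(Z, SSSZ)), add(add(Z, Z), Z))
  [2] add(add(add(Z, SSSZ), mul(add(SSZ, Z), add(Z, SSSZ))), add(add(Z, Z), Z))
  [3] add(add(SSSZ, mul(add(SSZ, Z), add(Z, SSSZ))), add(add(Z, Z), Z))
  [4] add(S(add(SSZ, mul(add(SSZ, Z), add(Z, SSSZ)))), add(add(Z, Z), Z))
  [5] S(add(add(SSZ, mul(add(SSZ, Z), add(Z, SSSZ))), add(add(Z, Z), Z)))
  [6] S(add(S(add(SZ, mul(add(SSZ, Z), add(Z, SSSZ)))), add(add(Z, Z), Z)))
  [7] S(S(add(add(SZ, mul(add(SSZ, Z), add(Z, SSSZ))), add(add(Z, Z), Z))))
  [8] S(S(add(S(add(Z, mul(add(SSZ, Z), add(Z, SSSZ)))), add(add(Z, Z), Z))))
  [9] S(S(S(add(add(Z, mul(add(SSZ, Z), add(Z, SSSZ))), add(add(Z, Z), Z)))))
  [10] S(S(S(add(mul(add(SSZ, Z), add(Z, SSSZ)), add(add(Z, Z), Z)))))
  [11] S(S(S(add(mul(S(add(SZ, Z)), add(Z, SSSZ)), add(add(Z, Z), Z)))))
  [12] S(S(S(add(add(add(Z, SSSZ), mul(add(SZ, Z), add(Z, SSSZ))), add(add(Z, Z), Z)))))
  [13] S(S(S(add(add(SSSZ, mul(add(SZ, Z), add(Z, SSSZ))), add(add(Z, Z), Z)))))
  [14] S(S(S(add(S(add(SSZ, mul(add(SZ, Z), add(Z, SSSZ)))), add(add(Z, Z), Z)))))
  [15] S(S(S(S(add(add(SSZ, mul(add(SZ, Z), add(Z, SSSZ))), add(add(Z, Z), Z))))))
  [16] S(S(S(S(add(S(add(SZ, mul(add(SZ, Z), add(Z, SSSZ)))), add(add(Z, Z), Z))))))
  [17] S(S(S(S(S(add(add(SZ, mul(add(SZ, Z), add(Z, SSSZ))), add(add(Z, Z), Z)))))))
  [18] S(S(S(S(S(add(S(add(Z, mul(add(SZ, Z), add(Z, SSSZ)))), add(add(Z, Z), Z)))))))
  [19] S(S(S(S(S(S(add(add(Z, mul(add(SZ, Z), add(Z, SSSZ))), add(add(Z, Z), Z))))))))
  [20] S(S(S(S(S(S(add(mul(add(SZ, Z), add(Z, SSSZ)), add(add(Z, Z), Z))))))))
  [21] S(S(S(S(S(S(add(mul(S(add(Z, Z)), add(Z, SSSZ)), add(add(Z, Z), Z))))))))
  [22] S(S(S(S(S(S(add(add(add(Z, SSSZ), mul(add(Z, Z), add(Z, SSSZ))), add(add(Z, Z), Z))))))))
  [23] S(S(S(S(S(S(add(add(SSSZ, mul(add(Z, Z), add(Z, SSSZ))), add(add(Z, Z), Z))))))))
  [24] S(S(S(S(S(S(add(S(add(SSZ, mul(add(Z, Z), add(Z, SSSZ)))), add(add(Z, Z), Z))))))))
  [25] S(S(S(S(S(S(S(add(add(SSZ, mul(add(Z, Z), add(Z, SSSZ))), add(add(Z, Z), Z)))))))))
  [26] S(S(S(S(S(S(S(add(S(add(SZ, mul(add(Z, Z), add(Z, SSSZ)))), add(add(Z, Z), Z)))))))))
  [27] S(S(S(S(S(S(S(S(add(add(SZ, mul(add(Z, Z), add(Z, SSSZ))), add(add(Z, Z), Z))))))))))
  [28] S(S(S(S(S(S(S(S(add(S(add(Z, mul(add(Z, Z), add(Z, SSSZ)))), add(add(Z, Z), Z))))))))))
  [29] S(S(S(S(S(S(S(S(S(add(add(Z, mul(add(Z, Z), add(Z, SSSZ))), add(add(Z, Z), Z)))))))))))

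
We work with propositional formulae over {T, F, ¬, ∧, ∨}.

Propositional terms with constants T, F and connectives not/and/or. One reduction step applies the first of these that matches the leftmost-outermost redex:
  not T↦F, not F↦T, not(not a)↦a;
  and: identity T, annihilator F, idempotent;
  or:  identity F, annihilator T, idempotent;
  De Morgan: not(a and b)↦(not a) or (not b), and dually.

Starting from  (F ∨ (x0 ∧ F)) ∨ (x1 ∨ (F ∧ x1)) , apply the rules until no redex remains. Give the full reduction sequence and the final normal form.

Answer: normal form = x1  (in 5 steps)

Working:
  start: (F ∨ (x0 ∧ F)) ∨ (x1 ∨ (F ∧ x1))
  step 1: (x0 ∧ F) ∨ (x1 ∨ (F ∧ x1))
  step 2: F ∨ (x1 ∨ (F ∧ x1))
  step 3: x1 ∨ (F ∧ x1)
  step 4: x1 ∨ F
  step 5: x1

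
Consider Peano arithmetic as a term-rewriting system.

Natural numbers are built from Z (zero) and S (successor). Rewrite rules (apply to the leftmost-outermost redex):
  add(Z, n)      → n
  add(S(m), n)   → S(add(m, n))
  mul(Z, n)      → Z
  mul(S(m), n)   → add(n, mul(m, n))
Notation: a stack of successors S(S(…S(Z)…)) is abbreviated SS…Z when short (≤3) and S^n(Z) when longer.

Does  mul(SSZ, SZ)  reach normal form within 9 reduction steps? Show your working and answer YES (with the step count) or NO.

Answer: YES — reaches normal form SSZ in 7 ≤ 9 steps

Derivation:
  start: mul(SSZ, SZ)
  [1] add(SZ, mul(SZ, SZ))
  [2] S(add(Z, mul(SZ, SZ)))
  [3] S(mul(SZ, SZ))
  [4] S(add(SZ, mul(Z, SZ)))
  [5] S(S(add(Z, mul(Z, SZ))))
  [6] S(S(mul(Z, SZ)))
  [7] SSZ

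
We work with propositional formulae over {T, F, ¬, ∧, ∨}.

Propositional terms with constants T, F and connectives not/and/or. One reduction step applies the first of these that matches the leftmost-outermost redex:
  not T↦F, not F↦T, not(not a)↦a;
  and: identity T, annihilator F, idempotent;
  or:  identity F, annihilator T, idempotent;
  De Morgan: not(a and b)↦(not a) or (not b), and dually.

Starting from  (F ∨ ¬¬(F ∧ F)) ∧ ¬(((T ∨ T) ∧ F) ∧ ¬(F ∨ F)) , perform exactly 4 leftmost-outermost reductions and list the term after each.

Answer: after 4 steps: F

Derivation:
  start: (F ∨ ¬¬(F ∧ F)) ∧ ¬(((T ∨ T) ∧ F) ∧ ¬(F ∨ F))
  [1] ¬¬(F ∧ F) ∧ ¬(((T ∨ T) ∧ F) ∧ ¬(F ∨ F))
  [2] (F ∧ F) ∧ ¬(((T ∨ T) ∧ F) ∧ ¬(F ∨ F))
  [3] F ∧ ¬(((T ∨ T) ∧ F) ∧ ¬(F ∨ F))
  [4] F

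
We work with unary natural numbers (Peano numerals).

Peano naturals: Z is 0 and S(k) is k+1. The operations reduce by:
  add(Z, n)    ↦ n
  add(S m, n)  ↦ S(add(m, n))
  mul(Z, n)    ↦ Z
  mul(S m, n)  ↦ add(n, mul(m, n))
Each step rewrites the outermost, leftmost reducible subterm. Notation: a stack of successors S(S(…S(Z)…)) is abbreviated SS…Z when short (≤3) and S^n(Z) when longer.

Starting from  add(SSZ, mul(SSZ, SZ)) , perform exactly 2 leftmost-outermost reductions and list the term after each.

Answer: after 2 steps: S(S(add(Z, mul(SSZ, SZ))))

Working:
  start: add(SSZ, mul(SSZ, SZ))
  →1  S(add(SZ, mul(SSZ, SZ)))
  →2  S(S(add(Z, mul(SSZ, SZ))))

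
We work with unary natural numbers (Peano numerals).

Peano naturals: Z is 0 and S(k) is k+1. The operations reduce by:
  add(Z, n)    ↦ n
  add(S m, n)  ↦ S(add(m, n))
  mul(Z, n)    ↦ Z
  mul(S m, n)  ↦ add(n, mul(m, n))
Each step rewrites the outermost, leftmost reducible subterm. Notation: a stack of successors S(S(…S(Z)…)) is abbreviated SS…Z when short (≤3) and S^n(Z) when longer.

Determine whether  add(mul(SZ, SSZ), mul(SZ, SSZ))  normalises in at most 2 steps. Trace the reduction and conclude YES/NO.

Answer: NO — after 2 steps the term is add(S(add(SZ, mul(Z, SSZ))), mul(SZ, SSZ)), not yet normal

Working:
  start: add(mul(SZ, SSZ), mul(SZ, SSZ))
  [1] add(add(SSZ, mul(Z, SSZ)), mul(SZ, SSZ))
  [2] add(S(add(SZ, mul(Z, SSZ))), mul(SZ, SSZ))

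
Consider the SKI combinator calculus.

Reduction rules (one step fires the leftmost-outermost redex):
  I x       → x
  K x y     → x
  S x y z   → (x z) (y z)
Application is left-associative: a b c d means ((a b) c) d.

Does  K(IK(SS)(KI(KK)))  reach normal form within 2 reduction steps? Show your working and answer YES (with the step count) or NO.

Answer: YES — reaches normal form K(SS) in 2 ≤ 2 steps

Reduction:
  start: K(IK(SS)(KI(KK)))
  →1  K(K(SS)(KI(KK)))
  →2  K(SS)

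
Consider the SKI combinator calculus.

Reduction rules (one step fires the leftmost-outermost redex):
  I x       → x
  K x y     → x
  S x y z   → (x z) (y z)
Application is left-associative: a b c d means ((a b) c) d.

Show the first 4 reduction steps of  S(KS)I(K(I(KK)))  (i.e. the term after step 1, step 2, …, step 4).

  start: S(KS)I(K(I(KK)))
  step 1: KS(K(I(KK)))(I(K(I(KK))))
  step 2: S(I(K(I(KK))))
  step 3: S(K(I(KK)))
  step 4: S(K(KK))

Answer: after 4 steps: S(K(KK))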